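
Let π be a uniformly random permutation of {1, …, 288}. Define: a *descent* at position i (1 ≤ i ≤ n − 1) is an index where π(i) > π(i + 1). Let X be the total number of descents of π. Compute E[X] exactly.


Write X = Σ X_I over i = 1, …, 287, with X_I the indicator of one descent.
There are 287 indicators.
For each fixed i, the pair (π(i), π(i+1)) is a uniformly random ordered pair of distinct values from {1, …, 288}; by symmetry P[π(i) > π(i+1)] = 1/2.
By linearity: E[X] = 287 · (1/2) = (288 − 1) · (1/2) = 287/2 ≈ 143.50000.

E[X] = 287/2 = 143.50000.


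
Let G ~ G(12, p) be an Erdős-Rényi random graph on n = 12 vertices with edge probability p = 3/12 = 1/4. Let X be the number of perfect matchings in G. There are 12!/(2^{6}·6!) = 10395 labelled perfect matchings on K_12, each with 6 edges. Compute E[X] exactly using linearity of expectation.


K_12 has 12!/(2^{6}·6!) = 10395 labelled perfect matchings.
For each such perfect matching H, let X_H = 1 if all 6 edges of H are present in G. Then P[X_H = 1] = p^{6} = (1/4)^{6} = 1/4096.
Summing the indicators: E[X] = Σ_H E[X_H] = 10395 · p^{6} = 10395 · 1/4096 = 10395/4096.
Numerically: E[X] ≈ 2.54.

E[X] = 10395 · (1/4)^{6} = 10395/4096 ≈ 2.54.


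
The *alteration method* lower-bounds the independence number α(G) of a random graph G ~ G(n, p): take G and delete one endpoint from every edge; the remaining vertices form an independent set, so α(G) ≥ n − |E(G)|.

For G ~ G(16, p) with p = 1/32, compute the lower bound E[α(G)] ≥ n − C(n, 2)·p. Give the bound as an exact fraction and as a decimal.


E[|E(G)|] = C(16, 2)·p = 120 · (1/32) = 15/4.
E[α(G)] ≥ n − E[|E(G)|] = 16 − 15/4 = 49/4.
Numerically: ≈ 12.25000.
(This is only a lower bound; the true E[α(G)] may be larger.)

E[α(G)] ≥ 49/4 ≈ 12.25000.


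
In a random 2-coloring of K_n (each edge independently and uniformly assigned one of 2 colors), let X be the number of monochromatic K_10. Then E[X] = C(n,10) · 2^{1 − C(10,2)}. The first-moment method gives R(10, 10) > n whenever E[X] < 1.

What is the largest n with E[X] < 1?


We need C(n, 10) · 2^{1 − 45} < 1, i.e. C(n, 10) < 2^{45 − 1} = 17592186044416.
Check values of n near the boundary:
  n = 95: C(95, 10) = 10104934117421; 10104934117421 < 17592186044416? YES
  n = 96: C(96, 10) = 11279926456656; 11279926456656 < 17592186044416? YES
  n = 97: C(97, 10) = 12576469727536; 12576469727536 < 17592186044416? YES
  n = 98: C(98, 10) = 14005614014756; 14005614014756 < 17592186044416? YES
  n = 99: C(99, 10) = 15579278510796; 15579278510796 < 17592186044416? YES
  n = 100: C(100, 10) = 17310309456440; 17310309456440 < 17592186044416? YES
  n = 101: C(101, 10) = 19212541264840; 19212541264840 < 17592186044416? NO
  n = 102: C(102, 10) = 21300860967540; 21300860967540 < 17592186044416? NO
  n = 103: C(103, 10) = 23591276125340; 23591276125340 < 17592186044416? NO
The largest n with C(n, 10) < 17592186044416 is n = 100 (where E[X] = 2163788682055/2199023255552 ≈ 0.98398). Hence R(10, 10) > 100, i.e. R(10, 10) ≥ 101.

Largest n = 100; hence R(10, 10) > 100.


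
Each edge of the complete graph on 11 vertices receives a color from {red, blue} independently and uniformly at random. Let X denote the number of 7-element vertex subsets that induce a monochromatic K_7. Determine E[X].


Let X = Σ_S X_S over the C(11, 7) = 330 subsets S of size 7, where X_S = 1 if the K_7 on S is monochromatic.
For a fixed S, the K_7 on S has C(7, 2) = 21 edges. P[all 21 edges red] = (1/2)^21, and likewise for blue, so P[monochromatic] = 2·(1/2)^21 = 2^{1 − 21} = 1/1048576.
Summing: E[X] = C(11, 7) · 2^{1 − 21} = 330 · 1/1048576 = 165/524288.
Numerically: E[X] ≈ 0.00031.

E[X] = C(11,7)·2^(1−C(7,2)) = 165/524288 ≈ 0.00031.


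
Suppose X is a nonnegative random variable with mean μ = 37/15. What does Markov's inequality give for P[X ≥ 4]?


μ = E[X] = 37/15, a = 4.
Markov: P[X ≥ 4] ≤ μ/a = (37/15)/4 = 37/60.
Numerically: ≈ 0.617.
(Since a = 4 > μ = 2.467, the bound 37/60 is < 1 and informative.)

P[X ≥ 4] ≤ 37/60 ≈ 0.617.


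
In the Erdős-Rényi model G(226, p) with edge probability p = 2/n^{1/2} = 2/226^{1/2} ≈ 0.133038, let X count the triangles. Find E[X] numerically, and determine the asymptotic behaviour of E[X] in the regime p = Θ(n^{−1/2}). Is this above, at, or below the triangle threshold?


Number of potential triangles: C(226, 3) = 1898400.
Each occurs with probability p³ ≈ (0.133038)³ ≈ 2.35465524e-03.
By linearity: E[X] = C(226, 3)·p³ ≈ 1898400 · 2.35465524e-03 ≈ 4470.077507.
Since α = 1/2 < 1, p = c/n^{1/2} ≫ 1/n is above the triangle threshold p ~ 1/n. Asymptotically E[X] ~ (c³/6)·n^{3(1−α)} = (2³/6)·n^{1.5} → ∞; triangles are abundant w.h.p.

E[X] ≈ 4470.077507; in regime p = Θ(1/n^{1/2}) E[X] diverges (above the triangle threshold p ~ 1/n).


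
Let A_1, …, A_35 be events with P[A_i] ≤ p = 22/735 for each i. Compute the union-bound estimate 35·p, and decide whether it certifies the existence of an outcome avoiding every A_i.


Union bound: P[∪_{i=1}^{35} A_i] ≤ Σ_i P[A_i] ≤ 35·p = 35·(22/735) = 22/21.
Numerically: 22/21 ≈ 1.047619.
Is 22/21 < 1? NO.
Since the bound 22/21 is ≥ 1, the union bound is uninformative here; it does NOT by itself certify existence.

35·p = 22/21 ≈ 1.047619; existence NOT certified by the union bound.


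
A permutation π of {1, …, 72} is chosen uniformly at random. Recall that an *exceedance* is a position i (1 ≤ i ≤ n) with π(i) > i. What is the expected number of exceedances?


Write X = Σ_{i=1}^{72} X_i, where X_i = 1_{π(i) > i}.
For each fixed i, π(i) is uniform over {1, …, 72} (marginal of a uniform permutation), so P[π(i) > i] = (n − i)/n. Summing: Σ_{i=1}^{72} (n − i)/n = (0 + 1 + … + 71)/72 = 72(72 − 1)/(2·72) = (72 − 1)/2.
Hence E[X] = Σ_{i=1}^{72} (72 − i)/72 = 71/2 ≈ 35.500.

E[X] = 71/2 = 35.500.


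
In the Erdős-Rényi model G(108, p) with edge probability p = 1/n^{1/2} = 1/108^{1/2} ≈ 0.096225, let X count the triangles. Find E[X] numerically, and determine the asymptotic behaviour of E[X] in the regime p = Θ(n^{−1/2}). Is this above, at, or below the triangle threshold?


Number of potential triangles: C(108, 3) = 204156.
Each occurs with probability p³ ≈ (0.096225)³ ≈ 8.9097264e-04.
By linearity: E[X] = C(108, 3)·p³ ≈ 204156 · 8.9097264e-04 ≈ 181.89741.
Since α = 1/2 < 1, p = c/n^{1/2} ≫ 1/n is above the triangle threshold p ~ 1/n. Asymptotically E[X] ~ (c³/6)·n^{3(1−α)} = (1³/6)·n^{1.5} → ∞; triangles are abundant w.h.p.

E[X] ≈ 181.89741; in regime p = Θ(1/n^{1/2}) E[X] diverges (above the triangle threshold p ~ 1/n).


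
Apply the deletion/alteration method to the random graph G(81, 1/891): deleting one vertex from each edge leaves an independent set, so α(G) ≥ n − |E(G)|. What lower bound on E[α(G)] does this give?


E[|E(G)|] = C(81, 2)·p = 3240 · (1/891) = 40/11.
E[α(G)] ≥ n − E[|E(G)|] = 81 − 40/11 = 851/11.
Numerically: ≈ 77.363636.
(This is only a lower bound; the true E[α(G)] may be larger.)

E[α(G)] ≥ 851/11 ≈ 77.363636.


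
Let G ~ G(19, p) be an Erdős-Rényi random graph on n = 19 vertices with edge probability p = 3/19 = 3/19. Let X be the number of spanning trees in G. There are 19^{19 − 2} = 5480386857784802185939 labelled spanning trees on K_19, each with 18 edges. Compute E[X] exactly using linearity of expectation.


K_19 has 19^{19 − 2} = 5480386857784802185939 labelled spanning trees.
For each such spanning tree H, let X_H = 1 if all 18 edges of H are present in G. Then P[X_H = 1] = p^{18} = (3/19)^{18} = 387420489/104127350297911241532841.
By linearity: E[X] = Σ_H E[X_H] = 5480386857784802185939 · p^{18} = 5480386857784802185939 · 387420489/104127350297911241532841 = 387420489/19.
Numerically: E[X] ≈ 2.03906e+07.

E[X] = 5480386857784802185939 · (3/19)^{18} = 387420489/19 ≈ 2.03906e+07.


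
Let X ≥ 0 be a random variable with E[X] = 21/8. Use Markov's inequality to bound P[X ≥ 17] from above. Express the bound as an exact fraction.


μ = E[X] = 21/8, a = 17.
Markov: P[X ≥ 17] ≤ μ/a = (21/8)/17 = 21/136.
Numerically: ≈ 0.154.
(Since a = 17 > μ = 2.625, the bound 21/136 is < 1 and informative.)

P[X ≥ 17] ≤ 21/136 ≈ 0.154.


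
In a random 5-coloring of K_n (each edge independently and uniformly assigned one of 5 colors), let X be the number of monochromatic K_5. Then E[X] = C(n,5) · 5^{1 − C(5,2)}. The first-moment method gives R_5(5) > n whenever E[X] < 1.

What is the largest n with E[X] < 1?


We need C(n, 5) · 5^{1 − 10} < 1, i.e. C(n, 5) < 5^{10 − 1} = 1953125.
Check values of n near the boundary:
  n = 46: C(46, 5) = 1370754; 1370754 < 1953125? YES
  n = 47: C(47, 5) = 1533939; 1533939 < 1953125? YES
  n = 48: C(48, 5) = 1712304; 1712304 < 1953125? YES
  n = 49: C(49, 5) = 1906884; 1906884 < 1953125? YES
  n = 50: C(50, 5) = 2118760; 2118760 < 1953125? NO
The largest n with C(n, 5) < 1953125 is n = 49 (where E[X] = 1906884/1953125 ≈ 0.976325). Hence R_5(5) > 49, i.e. R_5(5) ≥ 50.

Largest n = 49; hence R_5(5) > 49.


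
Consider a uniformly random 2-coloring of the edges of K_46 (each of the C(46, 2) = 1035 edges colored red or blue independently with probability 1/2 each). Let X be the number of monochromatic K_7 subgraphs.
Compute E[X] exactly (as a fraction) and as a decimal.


Let X = Σ_S X_S over the C(46, 7) = 53524680 subsets S of size 7, where X_S = 1 if the K_7 on S is monochromatic.
For a fixed S, the K_7 on S has C(7, 2) = 21 edges. P[all 21 edges red] = (1/2)^21, and likewise for blue, so P[monochromatic] = 2·(1/2)^21 = 2^{1 − 21} = 1/1048576.
By linearity of expectation: E[X] = C(46, 7) · 2^{1 − 21} = 53524680 · 1/1048576 = 6690585/131072.
Numerically: E[X] ≈ 51.0451.

E[X] = C(46,7)·2^(1−C(7,2)) = 6690585/131072 ≈ 51.0451.


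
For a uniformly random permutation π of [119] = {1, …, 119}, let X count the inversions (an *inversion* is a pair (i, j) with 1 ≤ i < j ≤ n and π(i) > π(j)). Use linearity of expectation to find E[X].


Write X = Σ X_I over the C(119, 2) = 7021 pairs i < j, with X_I the indicator of one inversion.
There are 7021 indicators.
For each fixed pair i < j, the values π(i) and π(j) are two distinct elements of {1, …, 119} in uniformly random order; by symmetry P[π(i) > π(j)] = 1/2.
By linearity: E[X] = 7021 · (1/2) = C(119, 2) · (1/2) = 7021/2 = 7021/2 ≈ 3510.50000.

E[X] = 7021/2 = 3510.50000.


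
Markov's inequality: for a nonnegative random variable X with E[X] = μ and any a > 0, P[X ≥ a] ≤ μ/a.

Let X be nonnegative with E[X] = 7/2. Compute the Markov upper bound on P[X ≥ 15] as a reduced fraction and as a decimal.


μ = E[X] = 7/2, a = 15.
Markov: P[X ≥ 15] ≤ μ/a = (7/2)/15 = 7/30.
Numerically: ≈ 0.2333.
(Since a = 15 > μ = 3.5000, the bound 7/30 is < 1 and informative.)

P[X ≥ 15] ≤ 7/30 ≈ 0.2333.


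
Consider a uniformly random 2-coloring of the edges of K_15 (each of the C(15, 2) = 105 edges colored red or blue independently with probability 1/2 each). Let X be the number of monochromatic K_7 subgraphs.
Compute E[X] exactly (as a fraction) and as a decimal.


Let X = Σ_S X_S over the C(15, 7) = 6435 subsets S of size 7, where X_S = 1 if the K_7 on S is monochromatic.
For a fixed S, the K_7 on S has C(7, 2) = 21 edges. P[all 21 edges red] = (1/2)^21, and likewise for blue, so P[monochromatic] = 2·(1/2)^21 = 2^{1 − 21} = 1/1048576.
By linearity of expectation: E[X] = C(15, 7) · 2^{1 − 21} = 6435 · 1/1048576 = 6435/1048576.
Numerically: E[X] ≈ 0.006137.

E[X] = C(15,7)·2^(1−C(7,2)) = 6435/1048576 ≈ 0.006137.


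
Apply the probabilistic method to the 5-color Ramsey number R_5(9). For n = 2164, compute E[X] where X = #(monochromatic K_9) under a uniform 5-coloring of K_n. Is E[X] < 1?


E[X] = C(2164, 9) · 5^{1 − 36} = 2820446946663120530187432 · 5^{−35} = 2820446946663120530187432/2910383045673370361328125.
As a reduced fraction: E[X] = 2820446946663120530187432/2910383045673370361328125 ≈ 0.9690982.
Is E[X] < 1? YES.
Since E[X] < 1, there exists a 5-coloring of K_{2164} with no monochromatic K_9; hence R_5(9) > 2164.

E[X] = 2820446946663120530187432/2910383045673370361328125 ≈ 0.9690982; E[X] < 1, so R_5(9) > 2164.


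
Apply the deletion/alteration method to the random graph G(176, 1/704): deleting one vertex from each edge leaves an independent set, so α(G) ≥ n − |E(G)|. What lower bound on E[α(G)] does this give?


E[|E(G)|] = C(176, 2)·p = 15400 · (1/704) = 175/8.
E[α(G)] ≥ n − E[|E(G)|] = 176 − 175/8 = 1233/8.
Numerically: ≈ 154.12500.
(This is only a lower bound; the true E[α(G)] may be larger.)

E[α(G)] ≥ 1233/8 ≈ 154.12500.


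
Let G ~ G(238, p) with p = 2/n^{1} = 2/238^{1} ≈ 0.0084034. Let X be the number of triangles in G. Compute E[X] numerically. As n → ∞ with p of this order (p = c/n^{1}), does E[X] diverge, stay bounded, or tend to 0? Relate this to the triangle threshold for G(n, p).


Number of potential triangles: C(238, 3) = 2218636.
Each occurs with probability p³ ≈ (0.0084034)³ ≈ 5.9341581e-07.
By linearity: E[X] = C(238, 3)·p³ ≈ 2218636 · 5.9341581e-07 ≈ 1.31657.
Here α = 1, so p = 2/n is exactly at the triangle threshold p ~ 1/n. Asymptotically E[X] → c³/6 = 2³/6 = 4/3 ≈ 1.33333, a bounded constant. In this regime the triangle count is asymptotically Poisson(c³/6).

E[X] ≈ 1.31657; in regime p = Θ(1/n^{1}) E[X] stays bounded (at the triangle threshold p ~ 1/n).


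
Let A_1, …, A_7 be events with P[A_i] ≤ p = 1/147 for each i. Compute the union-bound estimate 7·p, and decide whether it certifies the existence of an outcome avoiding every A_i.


Union bound: P[∪_{i=1}^{7} A_i] ≤ Σ_i P[A_i] ≤ 7·p = 7·(1/147) = 1/21.
Numerically: 1/21 ≈ 0.048.
Is 1/21 < 1? YES.
Since P[∪ A_i] ≤ 1/21 < 1, the complement has P[∩ A_i^c] ≥ 1 − 1/21 = 20/21 > 0, so some outcome avoids every A_i.

7·p = 1/21 ≈ 0.048; existence CERTIFIED by the union bound.


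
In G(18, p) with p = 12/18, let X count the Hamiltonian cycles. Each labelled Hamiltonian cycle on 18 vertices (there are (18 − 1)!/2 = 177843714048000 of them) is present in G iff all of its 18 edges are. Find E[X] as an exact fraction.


K_18 has (18 − 1)!/2 = 177843714048000 labelled Hamiltonian cycles.
For each such Hamiltonian cycle H, let X_H = 1 if all 18 edges of H are present in G. Then P[X_H = 1] = p^{18} = (2/3)^{18} = 262144/387420489.
By linearity: E[X] = Σ_H E[X_H] = 177843714048000 · p^{18} = 177843714048000 · 262144/387420489 = 63951526166528000/531441.
Numerically: E[X] ≈ 1.20336e+11.

E[X] = 177843714048000 · (2/3)^{18} = 63951526166528000/531441 ≈ 1.20336e+11.


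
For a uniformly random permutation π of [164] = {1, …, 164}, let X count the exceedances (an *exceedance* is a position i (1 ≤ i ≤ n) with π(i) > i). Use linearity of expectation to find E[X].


Write X = Σ_{i=1}^{164} X_i, where X_i = 1_{π(i) > i}.
For each fixed i, π(i) is uniform over {1, …, 164} (marginal of a uniform permutation), so P[π(i) > i] = (n − i)/n. Summing: Σ_{i=1}^{164} (n − i)/n = (0 + 1 + … + 163)/164 = 164(164 − 1)/(2·164) = (164 − 1)/2.
Hence E[X] = Σ_{i=1}^{164} (164 − i)/164 = 163/2 ≈ 81.500.

E[X] = 163/2 = 81.500.


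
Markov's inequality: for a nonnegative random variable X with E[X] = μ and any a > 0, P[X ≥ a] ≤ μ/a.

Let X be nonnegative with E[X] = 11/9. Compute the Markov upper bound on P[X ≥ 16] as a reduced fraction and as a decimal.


μ = E[X] = 11/9, a = 16.
Markov: P[X ≥ 16] ≤ μ/a = (11/9)/16 = 11/144.
Numerically: ≈ 0.0764.
(Since a = 16 > μ = 1.2222, the bound 11/144 is < 1 and informative.)

P[X ≥ 16] ≤ 11/144 ≈ 0.0764.


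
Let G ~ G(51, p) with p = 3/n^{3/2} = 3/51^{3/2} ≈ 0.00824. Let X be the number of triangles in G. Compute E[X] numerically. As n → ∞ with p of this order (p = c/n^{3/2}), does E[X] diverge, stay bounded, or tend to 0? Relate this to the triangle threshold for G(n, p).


Number of potential triangles: C(51, 3) = 20825.
Each occurs with probability p³ ≈ (0.00824)³ ≈ 5.58853e-07.
By linearity: E[X] = C(51, 3)·p³ ≈ 20825 · 5.58853e-07 ≈ 0.012.
Since α = 3/2 > 1, p = c/n^{3/2} = o(1/n) is below the triangle threshold p ~ 1/n. Asymptotically E[X] ~ (c³/6)·n^{3(1−α)} = (3³/6)·n^{-1.5} → 0, so by Markov's inequality G has no triangles w.h.p.

E[X] ≈ 0.012; in regime p = Θ(1/n^{3/2}) E[X] tends to 0 (below the triangle threshold p ~ 1/n).


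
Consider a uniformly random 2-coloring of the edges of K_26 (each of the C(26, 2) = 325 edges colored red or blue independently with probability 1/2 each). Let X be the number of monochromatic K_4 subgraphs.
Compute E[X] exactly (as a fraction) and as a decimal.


Let X = Σ_S X_S over the C(26, 4) = 14950 subsets S of size 4, where X_S = 1 if the K_4 on S is monochromatic.
For a fixed S, the K_4 on S has C(4, 2) = 6 edges. P[all 6 edges red] = (1/2)^6, and likewise for blue, so P[monochromatic] = 2·(1/2)^6 = 2^{1 − 6} = 1/32.
Summing: E[X] = C(26, 4) · 2^{1 − 6} = 14950 · 1/32 = 7475/16.
Numerically: E[X] ≈ 467.188.

E[X] = C(26,4)·2^(1−C(4,2)) = 7475/16 ≈ 467.188.


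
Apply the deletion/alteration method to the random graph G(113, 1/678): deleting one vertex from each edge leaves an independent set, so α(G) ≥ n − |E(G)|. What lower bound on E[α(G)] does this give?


E[|E(G)|] = C(113, 2)·p = 6328 · (1/678) = 28/3.
E[α(G)] ≥ n − E[|E(G)|] = 113 − 28/3 = 311/3.
Numerically: ≈ 103.667.
(This is only a lower bound; the true E[α(G)] may be larger.)

E[α(G)] ≥ 311/3 ≈ 103.667.


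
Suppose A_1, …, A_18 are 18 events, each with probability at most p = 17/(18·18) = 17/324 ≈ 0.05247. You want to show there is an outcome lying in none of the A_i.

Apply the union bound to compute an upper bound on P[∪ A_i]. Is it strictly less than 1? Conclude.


Union bound: P[∪_{i=1}^{18} A_i] ≤ Σ_i P[A_i] ≤ 18·p = 18·(17/324) = 17/18.
Numerically: 17/18 ≈ 0.94444.
Is 17/18 < 1? YES.
Since P[∪ A_i] ≤ 17/18 < 1, the complement has P[∩ A_i^c] ≥ 1 − 17/18 = 1/18 > 0, so some outcome avoids every A_i.

18·p = 17/18 ≈ 0.94444; existence CERTIFIED by the union bound.


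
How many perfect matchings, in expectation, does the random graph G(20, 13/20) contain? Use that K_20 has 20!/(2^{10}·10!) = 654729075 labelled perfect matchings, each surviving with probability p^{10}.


K_20 has 20!/(2^{10}·10!) = 654729075 labelled perfect matchings.
For each such perfect matching H, let X_H = 1 if all 10 edges of H are present in G. Then P[X_H = 1] = p^{10} = (13/20)^{10} = 137858491849/10240000000000.
By linearity: E[X] = Σ_H E[X_H] = 654729075 · p^{10} = 654729075 · 137858491849/10240000000000 = 3610398513967632387/409600000000.
Numerically: E[X] ≈ 8.8144e+06.

E[X] = 654729075 · (13/20)^{10} = 3610398513967632387/409600000000 ≈ 8.8144e+06.


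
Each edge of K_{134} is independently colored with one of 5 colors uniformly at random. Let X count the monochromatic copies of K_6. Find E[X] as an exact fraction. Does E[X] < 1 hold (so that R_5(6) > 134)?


E[X] = C(134, 6) · 5^{1 − 15} = 7177979809 · 5^{−14} = 7177979809/6103515625.
As a reduced fraction: E[X] = 7177979809/6103515625 ≈ 1.1760.
Is E[X] < 1? NO.
Since E[X] ≥ 1, the first-moment bound is inconclusive at n = 134; it does NOT by itself certify R_5(6) > 134.

E[X] = 7177979809/6103515625 ≈ 1.1760; E[X] ≥ 1; first-moment method inconclusive here.


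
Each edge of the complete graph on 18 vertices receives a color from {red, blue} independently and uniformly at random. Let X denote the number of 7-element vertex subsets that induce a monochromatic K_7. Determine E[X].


Let X = Σ_S X_S over the C(18, 7) = 31824 subsets S of size 7, where X_S = 1 if the K_7 on S is monochromatic.
For a fixed S, the K_7 on S has C(7, 2) = 21 edges. P[all 21 edges red] = (1/2)^21, and likewise for blue, so P[monochromatic] = 2·(1/2)^21 = 2^{1 − 21} = 1/1048576.
By linearity: E[X] = C(18, 7) · 2^{1 − 21} = 31824 · 1/1048576 = 1989/65536.
Numerically: E[X] ≈ 0.03035.

E[X] = C(18,7)·2^(1−C(7,2)) = 1989/65536 ≈ 0.03035.


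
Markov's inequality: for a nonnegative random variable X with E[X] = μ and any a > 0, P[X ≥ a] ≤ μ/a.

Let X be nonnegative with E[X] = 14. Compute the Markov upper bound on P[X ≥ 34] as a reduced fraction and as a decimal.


μ = E[X] = 14, a = 34.
Markov: P[X ≥ 34] ≤ μ/a = (14)/34 = 7/17.
Numerically: ≈ 0.41176.
(Since a = 34 > μ = 14.00000, the bound 7/17 is < 1 and informative.)

P[X ≥ 34] ≤ 7/17 ≈ 0.41176.


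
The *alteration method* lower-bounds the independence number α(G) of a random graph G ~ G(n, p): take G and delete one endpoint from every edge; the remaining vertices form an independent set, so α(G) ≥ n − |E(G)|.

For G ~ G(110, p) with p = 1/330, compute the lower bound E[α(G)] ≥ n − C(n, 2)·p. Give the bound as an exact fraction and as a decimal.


E[|E(G)|] = C(110, 2)·p = 5995 · (1/330) = 109/6.
E[α(G)] ≥ n − E[|E(G)|] = 110 − 109/6 = 551/6.
Numerically: ≈ 91.833.
(This is only a lower bound; the true E[α(G)] may be larger.)

E[α(G)] ≥ 551/6 ≈ 91.833.


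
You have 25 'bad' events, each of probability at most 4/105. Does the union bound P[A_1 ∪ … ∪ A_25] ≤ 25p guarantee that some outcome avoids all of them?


Union bound: P[∪_{i=1}^{25} A_i] ≤ Σ_i P[A_i] ≤ 25·p = 25·(4/105) = 20/21.
Numerically: 20/21 ≈ 0.9523810.
Is 20/21 < 1? YES.
Since P[∪ A_i] ≤ 20/21 < 1, the complement has P[∩ A_i^c] ≥ 1 − 20/21 = 1/21 > 0, so some outcome avoids every A_i.

25·p = 20/21 ≈ 0.9523810; existence CERTIFIED by the union bound.


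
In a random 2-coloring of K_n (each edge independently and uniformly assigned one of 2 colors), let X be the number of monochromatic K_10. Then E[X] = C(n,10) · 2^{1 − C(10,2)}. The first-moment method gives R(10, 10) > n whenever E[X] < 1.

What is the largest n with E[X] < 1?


We need C(n, 10) · 2^{1 − 45} < 1, i.e. C(n, 10) < 2^{45 − 1} = 17592186044416.
Check values of n near the boundary:
  n = 94: C(94, 10) = 9041256841903; 9041256841903 < 17592186044416? YES
  n = 95: C(95, 10) = 10104934117421; 10104934117421 < 17592186044416? YES
  n = 96: C(96, 10) = 11279926456656; 11279926456656 < 17592186044416? YES
  n = 97: C(97, 10) = 12576469727536; 12576469727536 < 17592186044416? YES
  n = 98: C(98, 10) = 14005614014756; 14005614014756 < 17592186044416? YES
  n = 99: C(99, 10) = 15579278510796; 15579278510796 < 17592186044416? YES
  n = 100: C(100, 10) = 17310309456440; 17310309456440 < 17592186044416? YES
  n = 101: C(101, 10) = 19212541264840; 19212541264840 < 17592186044416? NO
The largest n with C(n, 10) < 17592186044416 is n = 100 (where E[X] = 2163788682055/2199023255552 ≈ 0.983977). Hence R(10, 10) > 100, i.e. R(10, 10) ≥ 101.

Largest n = 100; hence R(10, 10) > 100.


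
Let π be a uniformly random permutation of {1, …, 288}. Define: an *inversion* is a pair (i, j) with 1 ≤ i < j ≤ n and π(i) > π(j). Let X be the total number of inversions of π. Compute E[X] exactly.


Write X = Σ X_I over the C(288, 2) = 41328 pairs i < j, with X_I the indicator of one inversion.
There are 41328 indicators.
For each fixed pair i < j, the values π(i) and π(j) are two distinct elements of {1, …, 288} in uniformly random order; by symmetry P[π(i) > π(j)] = 1/2.
By linearity: E[X] = 41328 · (1/2) = C(288, 2) · (1/2) = 41328/2 = 20664 ≈ 20664.00000.

E[X] = 20664 = 20664.00000.


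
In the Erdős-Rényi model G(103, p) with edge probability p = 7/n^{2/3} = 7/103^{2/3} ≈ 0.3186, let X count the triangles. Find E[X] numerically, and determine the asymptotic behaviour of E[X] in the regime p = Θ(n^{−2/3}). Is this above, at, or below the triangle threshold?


Number of potential triangles: C(103, 3) = 176851.
Each occurs with probability p³ ≈ (0.3186)³ ≈ 3.233104e-02.
By linearity: E[X] = C(103, 3)·p³ ≈ 176851 · 3.233104e-02 ≈ 5717.7767.
Since α = 2/3 < 1, p = c/n^{2/3} ≫ 1/n is above the triangle threshold p ~ 1/n. Asymptotically E[X] ~ (c³/6)·n^{3(1−α)} = (7³/6)·n^{1} → ∞; triangles are abundant w.h.p.

E[X] ≈ 5717.7767; in regime p = Θ(1/n^{2/3}) E[X] diverges (above the triangle threshold p ~ 1/n).


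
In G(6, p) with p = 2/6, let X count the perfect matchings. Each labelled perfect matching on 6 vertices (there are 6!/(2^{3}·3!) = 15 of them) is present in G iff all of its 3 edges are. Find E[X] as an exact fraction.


K_6 has 6!/(2^{3}·3!) = 15 labelled perfect matchings.
For each such perfect matching H, let X_H = 1 if all 3 edges of H are present in G. Then P[X_H = 1] = p^{3} = (1/3)^{3} = 1/27.
By linearity of expectation: E[X] = Σ_H E[X_H] = 15 · p^{3} = 15 · 1/27 = 5/9.
Numerically: E[X] ≈ 0.555556.

E[X] = 15 · (1/3)^{3} = 5/9 ≈ 0.555556.


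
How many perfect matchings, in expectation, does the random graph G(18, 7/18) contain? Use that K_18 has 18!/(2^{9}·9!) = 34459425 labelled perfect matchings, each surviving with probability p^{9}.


K_18 has 18!/(2^{9}·9!) = 34459425 labelled perfect matchings.
For each such perfect matching H, let X_H = 1 if all 9 edges of H are present in G. Then P[X_H = 1] = p^{9} = (7/18)^{9} = 40353607/198359290368.
Summing the indicators: E[X] = Σ_H E[X_H] = 34459425 · p^{9} = 34459425 · 40353607/198359290368 = 17167433257975/2448880128.
Numerically: E[X] ≈ 7010.

E[X] = 34459425 · (7/18)^{9} = 17167433257975/2448880128 ≈ 7010.


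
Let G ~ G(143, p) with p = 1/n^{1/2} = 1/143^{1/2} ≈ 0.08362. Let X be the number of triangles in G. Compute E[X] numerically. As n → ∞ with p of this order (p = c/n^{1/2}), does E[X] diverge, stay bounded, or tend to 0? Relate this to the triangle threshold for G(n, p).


Number of potential triangles: C(143, 3) = 477191.
Each occurs with probability p³ ≈ (0.08362)³ ≈ 5.847846e-04.
By linearity: E[X] = C(143, 3)·p³ ≈ 477191 · 5.847846e-04 ≈ 279.0540.
Since α = 1/2 < 1, p = c/n^{1/2} ≫ 1/n is above the triangle threshold p ~ 1/n. Asymptotically E[X] ~ (c³/6)·n^{3(1−α)} = (1³/6)·n^{1.5} → ∞; triangles are abundant w.h.p.

E[X] ≈ 279.0540; in regime p = Θ(1/n^{1/2}) E[X] diverges (above the triangle threshold p ~ 1/n).


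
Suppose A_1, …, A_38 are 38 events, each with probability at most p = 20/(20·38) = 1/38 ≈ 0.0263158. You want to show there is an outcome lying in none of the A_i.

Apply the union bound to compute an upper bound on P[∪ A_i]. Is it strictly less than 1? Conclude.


Union bound: P[∪_{i=1}^{38} A_i] ≤ Σ_i P[A_i] ≤ 38·p = 38·(1/38) = 1.
Numerically: 1 ≈ 1.0000000.
Is 1 < 1? NO.
Since the bound 1 is ≥ 1, the union bound is uninformative here; it does NOT by itself certify existence.

38·p = 1 ≈ 1.0000000; existence NOT certified by the union bound.


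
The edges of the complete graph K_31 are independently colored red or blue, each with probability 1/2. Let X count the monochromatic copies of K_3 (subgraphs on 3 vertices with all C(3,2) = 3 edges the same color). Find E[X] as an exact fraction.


Let X = Σ_S X_S over the C(31, 3) = 4495 subsets S of size 3, where X_S = 1 if the K_3 on S is monochromatic.
For a fixed S, the K_3 on S has C(3, 2) = 3 edges. P[all 3 edges red] = (1/2)^3, and likewise for blue, so P[monochromatic] = 2·(1/2)^3 = 2^{1 − 3} = 1/4.
By linearity of expectation: E[X] = C(31, 3) · 2^{1 − 3} = 4495 · 1/4 = 4495/4.
Numerically: E[X] ≈ 1123.750.

E[X] = C(31,3)·2^(1−C(3,2)) = 4495/4 ≈ 1123.750.


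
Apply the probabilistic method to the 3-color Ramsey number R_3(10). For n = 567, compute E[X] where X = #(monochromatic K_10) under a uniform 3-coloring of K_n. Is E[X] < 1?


E[X] = C(567, 10) · 3^{1 − 45} = 873787071273467749398 · 3^{−44} = 873787071273467749398/984770902183611232881.
As a reduced fraction: E[X] = 10787494707079848758/12157665459056928801 ≈ 0.8873.
Is E[X] < 1? YES.
Since E[X] < 1, there exists a 3-coloring of K_{567} with no monochromatic K_10; hence R_3(10) > 567.

E[X] = 10787494707079848758/12157665459056928801 ≈ 0.8873; E[X] < 1, so R_3(10) > 567.


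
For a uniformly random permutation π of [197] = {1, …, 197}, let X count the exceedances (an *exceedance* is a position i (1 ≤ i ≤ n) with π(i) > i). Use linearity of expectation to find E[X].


Write X = Σ_{i=1}^{197} X_i, where X_i = 1_{π(i) > i}.
For each fixed i, π(i) is uniform over {1, …, 197} (marginal of a uniform permutation), so P[π(i) > i] = (n − i)/n. Summing: Σ_{i=1}^{197} (n − i)/n = (0 + 1 + … + 196)/197 = 197(197 − 1)/(2·197) = (197 − 1)/2.
Hence E[X] = Σ_{i=1}^{197} (197 − i)/197 = 98 ≈ 98.000.

E[X] = 98 = 98.000.


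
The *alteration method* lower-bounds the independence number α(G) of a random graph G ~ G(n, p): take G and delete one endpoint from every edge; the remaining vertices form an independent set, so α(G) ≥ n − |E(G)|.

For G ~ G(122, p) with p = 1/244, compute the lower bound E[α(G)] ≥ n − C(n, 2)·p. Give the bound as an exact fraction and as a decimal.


E[|E(G)|] = C(122, 2)·p = 7381 · (1/244) = 121/4.
E[α(G)] ≥ n − E[|E(G)|] = 122 − 121/4 = 367/4.
Numerically: ≈ 91.7500.
(This is only a lower bound; the true E[α(G)] may be larger.)

E[α(G)] ≥ 367/4 ≈ 91.7500.


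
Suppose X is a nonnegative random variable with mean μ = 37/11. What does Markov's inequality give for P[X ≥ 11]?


μ = E[X] = 37/11, a = 11.
Markov: P[X ≥ 11] ≤ μ/a = (37/11)/11 = 37/121.
Numerically: ≈ 0.306.
(Since a = 11 > μ = 3.364, the bound 37/121 is < 1 and informative.)

P[X ≥ 11] ≤ 37/121 ≈ 0.306.


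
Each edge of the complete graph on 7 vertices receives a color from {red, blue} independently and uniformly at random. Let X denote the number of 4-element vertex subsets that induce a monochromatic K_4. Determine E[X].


Let X = Σ_S X_S over the C(7, 4) = 35 subsets S of size 4, where X_S = 1 if the K_4 on S is monochromatic.
For a fixed S, the K_4 on S has C(4, 2) = 6 edges. P[all 6 edges red] = (1/2)^6, and likewise for blue, so P[monochromatic] = 2·(1/2)^6 = 2^{1 − 6} = 1/32.
By linearity: E[X] = C(7, 4) · 2^{1 − 6} = 35 · 1/32 = 35/32.
Numerically: E[X] ≈ 1.093750.

E[X] = C(7,4)·2^(1−C(4,2)) = 35/32 ≈ 1.093750.


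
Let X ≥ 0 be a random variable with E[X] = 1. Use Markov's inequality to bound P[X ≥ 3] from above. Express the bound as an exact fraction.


μ = E[X] = 1, a = 3.
Markov: P[X ≥ 3] ≤ μ/a = (1)/3 = 1/3.
Numerically: ≈ 0.3333.
(Since a = 3 > μ = 1.0000, the bound 1/3 is < 1 and informative.)

P[X ≥ 3] ≤ 1/3 ≈ 0.3333.


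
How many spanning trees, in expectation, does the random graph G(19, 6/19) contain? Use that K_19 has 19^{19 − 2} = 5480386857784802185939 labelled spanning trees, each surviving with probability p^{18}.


K_19 has 19^{19 − 2} = 5480386857784802185939 labelled spanning trees.
For each such spanning tree H, let X_H = 1 if all 18 edges of H are present in G. Then P[X_H = 1] = p^{18} = (6/19)^{18} = 101559956668416/104127350297911241532841.
By linearity: E[X] = Σ_H E[X_H] = 5480386857784802185939 · p^{18} = 5480386857784802185939 · 101559956668416/104127350297911241532841 = 101559956668416/19.
Numerically: E[X] ≈ 5.34526e+12.

E[X] = 5480386857784802185939 · (6/19)^{18} = 101559956668416/19 ≈ 5.34526e+12.


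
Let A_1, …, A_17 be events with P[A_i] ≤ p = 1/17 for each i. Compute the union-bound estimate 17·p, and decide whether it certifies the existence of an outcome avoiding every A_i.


Union bound: P[∪_{i=1}^{17} A_i] ≤ Σ_i P[A_i] ≤ 17·p = 17·(1/17) = 1.
Numerically: 1 ≈ 1.00000.
Is 1 < 1? NO.
Since the bound 1 is ≥ 1, the union bound is uninformative here; it does NOT by itself certify existence.

17·p = 1 ≈ 1.00000; existence NOT certified by the union bound.


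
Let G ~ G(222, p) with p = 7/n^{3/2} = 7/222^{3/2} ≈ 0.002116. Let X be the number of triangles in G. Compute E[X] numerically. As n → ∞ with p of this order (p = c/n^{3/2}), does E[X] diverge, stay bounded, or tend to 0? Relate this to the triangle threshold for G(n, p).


Number of potential triangles: C(222, 3) = 1798940.
Each occurs with probability p³ ≈ (0.002116)³ ≈ 9.477761e-09.
By linearity: E[X] = C(222, 3)·p³ ≈ 1798940 · 9.477761e-09 ≈ 0.0170.
Since α = 3/2 > 1, p = c/n^{3/2} = o(1/n) is below the triangle threshold p ~ 1/n. Asymptotically E[X] ~ (c³/6)·n^{3(1−α)} = (7³/6)·n^{-1.5} → 0, so by Markov's inequality G has no triangles w.h.p.

E[X] ≈ 0.0170; in regime p = Θ(1/n^{3/2}) E[X] tends to 0 (below the triangle threshold p ~ 1/n).


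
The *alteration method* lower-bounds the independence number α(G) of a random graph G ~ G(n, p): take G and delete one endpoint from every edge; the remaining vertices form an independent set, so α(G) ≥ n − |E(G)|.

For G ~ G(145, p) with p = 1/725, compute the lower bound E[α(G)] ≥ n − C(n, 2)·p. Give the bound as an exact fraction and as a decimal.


E[|E(G)|] = C(145, 2)·p = 10440 · (1/725) = 72/5.
E[α(G)] ≥ n − E[|E(G)|] = 145 − 72/5 = 653/5.
Numerically: ≈ 130.60000.
(This is only a lower bound; the true E[α(G)] may be larger.)

E[α(G)] ≥ 653/5 ≈ 130.60000.


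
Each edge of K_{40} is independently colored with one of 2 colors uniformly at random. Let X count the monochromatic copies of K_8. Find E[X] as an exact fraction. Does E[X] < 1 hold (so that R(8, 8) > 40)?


E[X] = C(40, 8) · 2^{1 − 28} = 76904685 · 2^{−27} = 76904685/134217728.
As a reduced fraction: E[X] = 76904685/134217728 ≈ 0.572985.
Is E[X] < 1? YES.
Since E[X] < 1, there exists a 2-coloring of K_{40} with no monochromatic K_8; hence R(8, 8) > 40.

E[X] = 76904685/134217728 ≈ 0.572985; E[X] < 1, so R(8, 8) > 40.


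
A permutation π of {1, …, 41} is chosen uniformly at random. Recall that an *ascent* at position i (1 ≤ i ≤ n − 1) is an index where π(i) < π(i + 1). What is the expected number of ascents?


Write X = Σ X_I over i = 1, …, 40, with X_I the indicator of one ascent.
There are 40 indicators.
For each fixed i, the pair (π(i), π(i+1)) is a uniformly random ordered pair of distinct values from {1, …, 41}; by symmetry P[π(i) < π(i+1)] = 1/2.
By linearity: E[X] = 40 · (1/2) = (41 − 1) · (1/2) = 20 ≈ 20.0000.

E[X] = 20 = 20.0000.


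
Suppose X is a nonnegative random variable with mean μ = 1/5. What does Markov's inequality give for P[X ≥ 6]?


μ = E[X] = 1/5, a = 6.
Markov: P[X ≥ 6] ≤ μ/a = (1/5)/6 = 1/30.
Numerically: ≈ 0.033.
(Since a = 6 > μ = 0.200, the bound 1/30 is < 1 and informative.)

P[X ≥ 6] ≤ 1/30 ≈ 0.033.


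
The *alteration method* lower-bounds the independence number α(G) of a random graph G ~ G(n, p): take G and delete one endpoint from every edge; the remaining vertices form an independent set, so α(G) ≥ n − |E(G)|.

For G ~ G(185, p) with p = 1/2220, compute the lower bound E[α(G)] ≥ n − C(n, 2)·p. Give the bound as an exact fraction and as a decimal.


E[|E(G)|] = C(185, 2)·p = 17020 · (1/2220) = 23/3.
E[α(G)] ≥ n − E[|E(G)|] = 185 − 23/3 = 532/3.
Numerically: ≈ 177.33333.
(This is only a lower bound; the true E[α(G)] may be larger.)

E[α(G)] ≥ 532/3 ≈ 177.33333.


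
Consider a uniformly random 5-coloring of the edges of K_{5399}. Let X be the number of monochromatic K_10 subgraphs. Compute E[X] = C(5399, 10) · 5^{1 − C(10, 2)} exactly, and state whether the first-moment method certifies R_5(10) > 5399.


E[X] = C(5399, 10) · 5^{1 − 45} = 5751065658334180080797359164706 · 5^{−44} = 5751065658334180080797359164706/5684341886080801486968994140625.
As a reduced fraction: E[X] = 5751065658334180080797359164706/5684341886080801486968994140625 ≈ 1.012.
Is E[X] < 1? NO.
Since E[X] ≥ 1, the first-moment bound is inconclusive at n = 5399; it does NOT by itself certify R_5(10) > 5399.

E[X] = 5751065658334180080797359164706/5684341886080801486968994140625 ≈ 1.012; E[X] ≥ 1; first-moment method inconclusive here.


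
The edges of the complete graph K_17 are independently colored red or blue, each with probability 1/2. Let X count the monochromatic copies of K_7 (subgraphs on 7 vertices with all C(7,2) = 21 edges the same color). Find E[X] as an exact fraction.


Let X = Σ_S X_S over the C(17, 7) = 19448 subsets S of size 7, where X_S = 1 if the K_7 on S is monochromatic.
For a fixed S, the K_7 on S has C(7, 2) = 21 edges. P[all 21 edges red] = (1/2)^21, and likewise for blue, so P[monochromatic] = 2·(1/2)^21 = 2^{1 − 21} = 1/1048576.
By linearity: E[X] = C(17, 7) · 2^{1 − 21} = 19448 · 1/1048576 = 2431/131072.
Numerically: E[X] ≈ 0.019.

E[X] = C(17,7)·2^(1−C(7,2)) = 2431/131072 ≈ 0.019.


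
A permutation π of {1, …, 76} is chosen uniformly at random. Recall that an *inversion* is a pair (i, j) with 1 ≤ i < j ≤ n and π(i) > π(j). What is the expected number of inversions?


Write X = Σ X_I over the C(76, 2) = 2850 pairs i < j, with X_I the indicator of one inversion.
There are 2850 indicators.
For each fixed pair i < j, the values π(i) and π(j) are two distinct elements of {1, …, 76} in uniformly random order; by symmetry P[π(i) > π(j)] = 1/2.
By linearity: E[X] = 2850 · (1/2) = C(76, 2) · (1/2) = 2850/2 = 1425 ≈ 1425.0000.

E[X] = 1425 = 1425.0000.


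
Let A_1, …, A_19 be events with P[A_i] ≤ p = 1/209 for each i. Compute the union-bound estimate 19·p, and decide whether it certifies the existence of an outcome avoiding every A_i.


Union bound: P[∪_{i=1}^{19} A_i] ≤ Σ_i P[A_i] ≤ 19·p = 19·(1/209) = 1/11.
Numerically: 1/11 ≈ 0.0909.
Is 1/11 < 1? YES.
Since P[∪ A_i] ≤ 1/11 < 1, the complement has P[∩ A_i^c] ≥ 1 − 1/11 = 10/11 > 0, so some outcome avoids every A_i.

19·p = 1/11 ≈ 0.0909; existence CERTIFIED by the union bound.


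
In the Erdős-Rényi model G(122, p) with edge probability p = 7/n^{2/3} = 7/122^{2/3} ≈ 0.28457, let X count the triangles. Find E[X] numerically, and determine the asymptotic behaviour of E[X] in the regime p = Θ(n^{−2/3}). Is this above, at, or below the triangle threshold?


Number of potential triangles: C(122, 3) = 295240.
Each occurs with probability p³ ≈ (0.28457)³ ≈ 2.3044880e-02.
By linearity: E[X] = C(122, 3)·p³ ≈ 295240 · 2.3044880e-02 ≈ 6803.77049.
Since α = 2/3 < 1, p = c/n^{2/3} ≫ 1/n is above the triangle threshold p ~ 1/n. Asymptotically E[X] ~ (c³/6)·n^{3(1−α)} = (7³/6)·n^{1} → ∞; triangles are abundant w.h.p.

E[X] ≈ 6803.77049; in regime p = Θ(1/n^{2/3}) E[X] diverges (above the triangle threshold p ~ 1/n).


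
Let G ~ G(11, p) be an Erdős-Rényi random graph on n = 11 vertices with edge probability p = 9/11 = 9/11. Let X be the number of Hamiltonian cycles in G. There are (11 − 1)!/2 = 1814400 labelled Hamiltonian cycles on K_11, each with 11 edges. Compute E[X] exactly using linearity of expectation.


K_11 has (11 − 1)!/2 = 1814400 labelled Hamiltonian cycles.
For each such Hamiltonian cycle H, let X_H = 1 if all 11 edges of H are present in G. Then P[X_H = 1] = p^{11} = (9/11)^{11} = 31381059609/285311670611.
Summing the indicators: E[X] = Σ_H E[X_H] = 1814400 · p^{11} = 1814400 · 31381059609/285311670611 = 56937794554569600/285311670611.
Numerically: E[X] ≈ 1.996e+05.

E[X] = 1814400 · (9/11)^{11} = 56937794554569600/285311670611 ≈ 1.996e+05.


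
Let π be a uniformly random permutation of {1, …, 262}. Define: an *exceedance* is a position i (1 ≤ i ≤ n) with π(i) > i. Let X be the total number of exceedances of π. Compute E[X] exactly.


Write X = Σ_{i=1}^{262} X_i, where X_i = 1_{π(i) > i}.
For each fixed i, π(i) is uniform over {1, …, 262} (marginal of a uniform permutation), so P[π(i) > i] = (n − i)/n. Summing: Σ_{i=1}^{262} (n − i)/n = (0 + 1 + … + 261)/262 = 262(262 − 1)/(2·262) = (262 − 1)/2.
Hence E[X] = Σ_{i=1}^{262} (262 − i)/262 = 261/2 ≈ 130.500.

E[X] = 261/2 = 130.500.
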